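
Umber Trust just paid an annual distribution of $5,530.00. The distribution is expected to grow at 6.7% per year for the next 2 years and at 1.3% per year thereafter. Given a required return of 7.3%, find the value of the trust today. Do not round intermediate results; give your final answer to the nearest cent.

$103291.00

D_1 = 5900.51000
D_2 = 6295.84417
Terminal value at year 2: TV = D_2×(1+g_2)/(r−g_2) = 6377.69014/0.06 = 106294.83574
P_0 = D_1/(1+r)^1 + D_2/(1+r)^2 + TV/(1+r)^2
    = 5499.07735 + 5468.32762 + 92323.59798 = 103291.00295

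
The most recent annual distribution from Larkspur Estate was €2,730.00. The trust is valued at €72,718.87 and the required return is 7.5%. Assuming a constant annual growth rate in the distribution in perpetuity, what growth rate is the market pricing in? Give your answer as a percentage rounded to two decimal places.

3.61%

P = D₀(1+g)/(r−g) ⇒ P(r−g) = D₀(1+g) ⇒ g(P+D₀) = P·r − D₀
g = (P·r − D₀)/(P + D₀) = (€72,718.87×0.075 − €2,730.00) / (€72,718.87 + €2,730.00) = 0.036103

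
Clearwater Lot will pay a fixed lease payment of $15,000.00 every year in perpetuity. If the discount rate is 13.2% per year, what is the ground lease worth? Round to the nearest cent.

$113636.36

Level perpetuity: PV = C / r = $15,000.00 / 0.132 = $113,636.36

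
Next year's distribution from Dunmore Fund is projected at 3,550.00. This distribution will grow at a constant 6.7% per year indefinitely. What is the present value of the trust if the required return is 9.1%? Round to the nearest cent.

Growing perpetuity: P = D₁ / (r − g) = 3,550.0000 / (0.091 − 0.067) = 147,916.67

147916.67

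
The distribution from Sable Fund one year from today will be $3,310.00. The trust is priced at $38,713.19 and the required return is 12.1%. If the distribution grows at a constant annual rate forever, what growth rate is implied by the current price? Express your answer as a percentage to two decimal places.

P = D₁/(r−g) ⇒ g = r − D₁/P = 0.121 − $3,310.00/$38,713.19 = 0.035499

3.55%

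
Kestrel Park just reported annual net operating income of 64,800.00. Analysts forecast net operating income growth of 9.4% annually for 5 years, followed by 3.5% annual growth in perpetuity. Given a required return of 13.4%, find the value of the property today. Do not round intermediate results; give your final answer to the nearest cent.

857395.60

D_1 = 70891.20000
D_2 = 77554.97280
D_3 = 84845.14024
D_4 = 92820.58343
D_5 = 101545.71827
Terminal value at year 5: TV = D_5×(1+g_2)/(r−g_2) = 105099.81841/0.099 = 1061614.32735
P_0 = D_1/(1+r)^1 + D_2/(1+r)^2 + D_3/(1+r)^3 + D_4/(1+r)^4 + D_5/(1+r)^5 + TV/(1+r)^5
    = 62514.28571 + 60309.19627 + 58181.88776 + 56129.61659 + 54149.73593 + 566110.87565 = 857395.59792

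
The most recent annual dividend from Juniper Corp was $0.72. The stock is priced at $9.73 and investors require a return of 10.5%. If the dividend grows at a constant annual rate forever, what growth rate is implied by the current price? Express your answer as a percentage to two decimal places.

2.89%

P = D₀(1+g)/(r−g) ⇒ P(r−g) = D₀(1+g) ⇒ g(P+D₀) = P·r − D₀
g = (P·r − D₀)/(P + D₀) = ($9.73×0.105 − $0.72) / ($9.73 + $0.72) = 0.028866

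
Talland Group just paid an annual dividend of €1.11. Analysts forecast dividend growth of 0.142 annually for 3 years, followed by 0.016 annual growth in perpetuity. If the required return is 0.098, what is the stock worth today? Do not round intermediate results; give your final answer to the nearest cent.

€19.08

D_1 = 1.26762
D_2 = 1.44762
D_3 = 1.65318
Terminal value at year 3: TV = D_3×(1+g_2)/(r−g_2) = 1.67964/0.082 = 20.48336
P_0 = D_1/(1+r)^1 + D_2/(1+r)^2 + D_3/(1+r)^3 + TV/(1+r)^3
    = 1.15448 + 1.20074 + 1.24886 + 15.47370 = 19.07778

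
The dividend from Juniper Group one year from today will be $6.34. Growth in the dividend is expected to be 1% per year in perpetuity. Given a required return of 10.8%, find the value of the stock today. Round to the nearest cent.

Growing perpetuity: P = D₁ / (r − g) = $6.3400 / (0.108 − 0.01) = $64.69

$64.69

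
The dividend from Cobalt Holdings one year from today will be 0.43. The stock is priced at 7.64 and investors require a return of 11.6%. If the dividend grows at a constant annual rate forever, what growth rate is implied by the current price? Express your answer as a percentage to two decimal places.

P = D₁/(r−g) ⇒ g = r − D₁/P = 0.116 − 0.43/7.64 = 0.059717

5.97%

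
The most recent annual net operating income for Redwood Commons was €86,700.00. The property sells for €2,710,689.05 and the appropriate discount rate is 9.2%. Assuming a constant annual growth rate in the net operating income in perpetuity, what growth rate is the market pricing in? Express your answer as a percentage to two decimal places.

P = D₀(1+g)/(r−g) ⇒ P(r−g) = D₀(1+g) ⇒ g(P+D₀) = P·r − D₀
g = (P·r − D₀)/(P + D₀) = (€2,710,689.05×0.092 − €86,700.00) / (€2,710,689.05 + €86,700.00) = 0.058155

5.82%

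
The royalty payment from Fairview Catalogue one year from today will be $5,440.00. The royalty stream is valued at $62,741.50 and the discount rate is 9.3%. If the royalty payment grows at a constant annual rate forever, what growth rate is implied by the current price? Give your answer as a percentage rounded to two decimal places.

0.63%

P = D₁/(r−g) ⇒ g = r − D₁/P = 0.093 − $5,440.00/$62,741.50 = 0.006295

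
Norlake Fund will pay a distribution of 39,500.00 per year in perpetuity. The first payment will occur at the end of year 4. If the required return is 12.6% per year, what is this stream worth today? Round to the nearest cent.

219589.40

Value at end of year 3: C / r = 39,500.00 / 0.126 = 313,492.0635
Discount to today: PV = 313,492.0635 / (1 + 0.126)^3 = 313,492.0635 / 1.427628 = 219,589.40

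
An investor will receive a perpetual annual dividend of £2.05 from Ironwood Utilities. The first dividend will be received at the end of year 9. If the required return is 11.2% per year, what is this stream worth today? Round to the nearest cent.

£7.83

Value at end of year 8: C / r = £2.05 / 0.112 = £18.3036
Discount to today: PV = £18.3036 / (1 + 0.112)^8 = £18.3036 / 2.337967 = £7.83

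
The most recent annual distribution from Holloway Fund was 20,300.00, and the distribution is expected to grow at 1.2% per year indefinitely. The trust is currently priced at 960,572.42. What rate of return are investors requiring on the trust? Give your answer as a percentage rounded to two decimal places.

D₁ = 20,300.00 × 1.012 = 20,543.6000
P = D₁/(r − g) ⇒ r = D₁/P + g = 20,543.6000/960,572.42 + 0.012 = 0.021387 + 0.012 = 0.033387

3.34%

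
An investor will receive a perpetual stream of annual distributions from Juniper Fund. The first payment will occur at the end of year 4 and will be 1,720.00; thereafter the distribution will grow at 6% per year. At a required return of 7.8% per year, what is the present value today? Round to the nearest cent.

Value at end of year 3: C₁ / (r − g) = 1,720.00 / (0.078 − 0.06) = 95,555.5556
Discount to today: PV = 95,555.5556 / (1 + 0.078)^3 = 95,555.5556 / 1.252727 = 76,278.06

76278.06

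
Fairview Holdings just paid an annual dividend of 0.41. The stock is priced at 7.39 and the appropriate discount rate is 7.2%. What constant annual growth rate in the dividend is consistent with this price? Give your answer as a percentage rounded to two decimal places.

1.57%

P = D₀(1+g)/(r−g) ⇒ P(r−g) = D₀(1+g) ⇒ g(P+D₀) = P·r − D₀
g = (P·r − D₀)/(P + D₀) = (7.39×0.072 − 0.41) / (7.39 + 0.41) = 0.015651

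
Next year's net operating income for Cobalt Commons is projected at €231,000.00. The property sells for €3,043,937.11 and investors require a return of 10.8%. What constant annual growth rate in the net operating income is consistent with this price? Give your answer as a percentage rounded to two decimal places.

P = D₁/(r−g) ⇒ g = r − D₁/P = 0.108 − €231,000.00/€3,043,937.11 = 0.032111

3.21%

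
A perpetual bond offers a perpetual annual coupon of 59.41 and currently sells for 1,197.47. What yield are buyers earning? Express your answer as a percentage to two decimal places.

4.96%

P = C/r ⇒ r = C/P = 59.41/1,197.47 = 0.049613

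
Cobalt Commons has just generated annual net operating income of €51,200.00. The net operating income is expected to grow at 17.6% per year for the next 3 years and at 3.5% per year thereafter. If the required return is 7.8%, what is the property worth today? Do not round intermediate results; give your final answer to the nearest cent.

D_1 = 60211.20000
D_2 = 70808.37120
D_3 = 83270.64453
Terminal value at year 3: TV = D_3×(1+g_2)/(r−g_2) = 86185.11709/0.043 = 2004305.04860
P_0 = D_1/(1+r)^1 + D_2/(1+r)^2 + D_3/(1+r)^3 + TV/(1+r)^3
    = 55854.54545 + 60932.23140 + 66471.52517 + 1599954.15232 = 1783212.45435

€1783212.45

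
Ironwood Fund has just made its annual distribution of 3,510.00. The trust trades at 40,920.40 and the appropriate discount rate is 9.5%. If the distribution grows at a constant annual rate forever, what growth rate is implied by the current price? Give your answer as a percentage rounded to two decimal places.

P = D₀(1+g)/(r−g) ⇒ P(r−g) = D₀(1+g) ⇒ g(P+D₀) = P·r − D₀
g = (P·r − D₀)/(P + D₀) = (40,920.40×0.095 − 3,510.00) / (40,920.40 + 3,510.00) = 0.008495

0.85%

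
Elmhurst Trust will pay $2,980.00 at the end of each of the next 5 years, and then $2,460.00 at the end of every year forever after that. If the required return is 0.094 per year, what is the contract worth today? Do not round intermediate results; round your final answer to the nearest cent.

PV of 5-year annuity: $2,980.00 × [1 − (1+0.094)^−5] / 0.094 = 11471.85200
Perpetuity value at year 5: $2,460.00 / 0.094 = 26170.21277
PV of perpetuity: 26170.21277 / (1+0.094)^5 = 16700.16044
Total PV = 11471.85200 + 16700.16044 = 28172.01244

$28172.01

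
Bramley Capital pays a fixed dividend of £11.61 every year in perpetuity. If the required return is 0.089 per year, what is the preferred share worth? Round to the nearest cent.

Level perpetuity: PV = C / r = £11.61 / 0.089 = £130.45

£130.45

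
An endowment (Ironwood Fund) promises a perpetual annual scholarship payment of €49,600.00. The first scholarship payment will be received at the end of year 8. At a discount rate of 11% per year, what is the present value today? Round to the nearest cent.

Value at end of year 7: C / r = €49,600.00 / 0.11 = €450,909.0909
Discount to today: PV = €450,909.0909 / (1 + 0.11)^7 = €450,909.0909 / 2.076160 = €217,184.16

€217184.16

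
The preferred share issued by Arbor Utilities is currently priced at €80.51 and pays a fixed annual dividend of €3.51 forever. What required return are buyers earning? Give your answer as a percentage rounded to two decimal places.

4.36%

P = C/r ⇒ r = C/P = €3.51/€80.51 = 0.043597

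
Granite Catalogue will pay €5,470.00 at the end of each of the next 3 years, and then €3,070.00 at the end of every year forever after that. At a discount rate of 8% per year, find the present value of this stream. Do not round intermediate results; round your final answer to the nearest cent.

PV of 3-year annuity: €5,470.00 × [1 − (1+0.08)^−3] / 0.08 = 14096.72052
Perpetuity value at year 3: €3,070.00 / 0.08 = 38375.00000
PV of perpetuity: 38375.00000 / (1+0.08)^3 = 30463.31225
Total PV = 14096.72052 + 30463.31225 = 44560.03277

€44560.03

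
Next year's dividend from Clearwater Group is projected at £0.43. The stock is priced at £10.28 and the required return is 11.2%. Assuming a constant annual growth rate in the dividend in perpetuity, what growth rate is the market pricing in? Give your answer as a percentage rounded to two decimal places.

P = D₁/(r−g) ⇒ g = r − D₁/P = 0.112 − £0.43/£10.28 = 0.070171

7.02%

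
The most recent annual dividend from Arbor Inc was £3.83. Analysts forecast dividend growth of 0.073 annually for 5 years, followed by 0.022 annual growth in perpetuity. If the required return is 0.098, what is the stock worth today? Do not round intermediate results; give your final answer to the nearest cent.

£63.78

D_1 = 4.10959
D_2 = 4.40959
D_3 = 4.73149
D_4 = 5.07689
D_5 = 5.44750
Terminal value at year 5: TV = D_5×(1+g_2)/(r−g_2) = 5.56735/0.076 = 73.25456
P_0 = D_1/(1+r)^1 + D_2/(1+r)^2 + D_3/(1+r)^3 + D_4/(1+r)^4 + D_5/(1+r)^5 + TV/(1+r)^5
    = 3.74280 + 3.65758 + 3.57430 + 3.49292 + 3.41339 + 45.90109 = 63.78207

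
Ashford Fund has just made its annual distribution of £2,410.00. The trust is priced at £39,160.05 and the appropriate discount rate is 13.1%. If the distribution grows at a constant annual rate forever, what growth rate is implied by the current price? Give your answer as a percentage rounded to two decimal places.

6.54%

P = D₀(1+g)/(r−g) ⇒ P(r−g) = D₀(1+g) ⇒ g(P+D₀) = P·r − D₀
g = (P·r − D₀)/(P + D₀) = (£39,160.05×0.131 − £2,410.00) / (£39,160.05 + £2,410.00) = 0.065431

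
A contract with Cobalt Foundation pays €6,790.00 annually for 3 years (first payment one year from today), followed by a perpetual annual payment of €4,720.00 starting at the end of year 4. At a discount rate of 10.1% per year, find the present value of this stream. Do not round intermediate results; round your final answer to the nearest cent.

PV of 3-year annuity: €6,790.00 × [1 − (1+0.101)^−3] / 0.101 = 16856.04186
Perpetuity value at year 3: €4,720.00 / 0.101 = 46732.67327
PV of perpetuity: 46732.67327 / (1+0.101)^3 = 35015.36582
Total PV = 16856.04186 + 35015.36582 = 51871.40768

€51871.41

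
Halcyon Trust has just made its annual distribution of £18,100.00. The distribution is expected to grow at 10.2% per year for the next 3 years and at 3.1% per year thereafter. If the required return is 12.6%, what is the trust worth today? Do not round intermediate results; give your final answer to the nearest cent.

D_1 = 19946.20000
D_2 = 21980.71240
D_3 = 24222.74506
Terminal value at year 3: TV = D_3×(1+g_2)/(r−g_2) = 24973.65016/0.095 = 262880.52802
P_0 = D_1/(1+r)^1 + D_2/(1+r)^2 + D_3/(1+r)^3 + TV/(1+r)^3
    = 17714.20959 + 17336.64207 + 16967.12217 + 184137.92583 = 236155.89966

£236155.90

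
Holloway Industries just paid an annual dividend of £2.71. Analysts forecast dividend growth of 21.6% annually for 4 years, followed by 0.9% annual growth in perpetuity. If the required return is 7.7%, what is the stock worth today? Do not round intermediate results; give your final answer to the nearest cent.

D_1 = 3.29536
D_2 = 4.00716
D_3 = 4.87270
D_4 = 5.92521
Terminal value at year 4: TV = D_4×(1+g_2)/(r−g_2) = 5.97853/0.068 = 87.91963
P_0 = D_1/(1+r)^1 + D_2/(1+r)^2 + D_3/(1+r)^3 + D_4/(1+r)^4 + TV/(1+r)^4
    = 3.05976 + 3.45466 + 3.90052 + 4.40393 + 65.34661 = 80.16548

£80.17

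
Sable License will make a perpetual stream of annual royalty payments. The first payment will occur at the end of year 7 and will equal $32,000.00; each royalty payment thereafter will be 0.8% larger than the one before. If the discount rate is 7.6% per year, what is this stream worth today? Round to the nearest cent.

$303226.70

Value at end of year 6: C₁ / (r − g) = $32,000.00 / (0.076 − 0.008) = $470,588.2353
Discount to today: PV = $470,588.2353 / (1 + 0.076)^6 = $470,588.2353 / 1.551935 = $303,226.70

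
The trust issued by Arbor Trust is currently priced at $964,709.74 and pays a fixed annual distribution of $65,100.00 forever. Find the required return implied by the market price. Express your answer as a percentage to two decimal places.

6.75%

P = C/r ⇒ r = C/P = $65,100.00/$964,709.74 = 0.067481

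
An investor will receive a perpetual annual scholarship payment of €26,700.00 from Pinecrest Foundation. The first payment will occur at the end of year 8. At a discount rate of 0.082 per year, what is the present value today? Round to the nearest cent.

Value at end of year 7: C / r = €26,700.00 / 0.082 = €325,609.7561
Discount to today: PV = €325,609.7561 / (1 + 0.082)^7 = €325,609.7561 / 1.736164 = €187,545.47

€187545.47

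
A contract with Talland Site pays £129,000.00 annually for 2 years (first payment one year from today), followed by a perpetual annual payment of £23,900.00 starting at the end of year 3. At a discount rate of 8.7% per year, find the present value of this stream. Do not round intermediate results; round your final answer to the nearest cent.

PV of 2-year annuity: £129,000.00 × [1 − (1+0.087)^−2] / 0.087 = 227852.11867
Perpetuity value at year 2: £23,900.00 / 0.087 = 274712.64368
PV of perpetuity: 274712.64368 / (1+0.087)^2 = 232498.18138
Total PV = 227852.11867 + 232498.18138 = 460350.30005

£460350.30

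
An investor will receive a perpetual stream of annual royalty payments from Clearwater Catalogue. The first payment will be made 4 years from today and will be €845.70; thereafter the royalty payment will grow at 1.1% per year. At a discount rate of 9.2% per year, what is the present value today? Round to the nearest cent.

€8017.95

Value at end of year 3: C₁ / (r − g) = €845.70 / (0.092 − 0.011) = €10,440.7407
Discount to today: PV = €10,440.7407 / (1 + 0.092)^3 = €10,440.7407 / 1.302171 = €8,017.95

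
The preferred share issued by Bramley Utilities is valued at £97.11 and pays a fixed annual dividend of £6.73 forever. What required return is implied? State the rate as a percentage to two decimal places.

6.93%

P = C/r ⇒ r = C/P = £6.73/£97.11 = 0.069303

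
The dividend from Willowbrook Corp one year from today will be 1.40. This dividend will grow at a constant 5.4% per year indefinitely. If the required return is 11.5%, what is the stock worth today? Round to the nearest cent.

22.95

Growing perpetuity: P = D₁ / (r − g) = 1.4000 / (0.115 − 0.054) = 22.95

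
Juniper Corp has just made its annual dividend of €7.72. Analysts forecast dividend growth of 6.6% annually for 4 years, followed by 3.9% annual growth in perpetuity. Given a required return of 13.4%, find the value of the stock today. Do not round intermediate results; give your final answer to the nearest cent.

D_1 = 8.22952
D_2 = 8.77267
D_3 = 9.35166
D_4 = 9.96887
Terminal value at year 4: TV = D_4×(1+g_2)/(r−g_2) = 10.35766/0.095 = 109.02800
P_0 = D_1/(1+r)^1 + D_2/(1+r)^2 + D_3/(1+r)^3 + D_4/(1+r)^4 + TV/(1+r)^4
    = 7.25707 + 6.82190 + 6.41283 + 6.02829 + 65.93042 = 92.45051

€92.45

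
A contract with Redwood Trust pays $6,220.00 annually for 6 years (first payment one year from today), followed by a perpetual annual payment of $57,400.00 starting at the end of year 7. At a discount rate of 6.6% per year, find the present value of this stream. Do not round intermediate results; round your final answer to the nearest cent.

$622703.64

PV of 6-year annuity: $6,220.00 × [1 − (1+0.066)^−6] / 0.066 = 30017.55614
Perpetuity value at year 6: $57,400.00 / 0.066 = 869696.96970
PV of perpetuity: 869696.96970 / (1+0.066)^6 = 592686.08180
Total PV = 30017.55614 + 592686.08180 = 622703.63795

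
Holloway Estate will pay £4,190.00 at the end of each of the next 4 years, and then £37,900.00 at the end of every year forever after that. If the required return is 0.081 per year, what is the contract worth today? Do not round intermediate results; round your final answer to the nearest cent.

PV of 4-year annuity: £4,190.00 × [1 − (1+0.081)^−4] / 0.081 = 13846.97699
Perpetuity value at year 4: £37,900.00 / 0.081 = 467901.23457
PV of perpetuity: 467901.23457 / (1+0.081)^4 = 342650.53582
Total PV = 13846.97699 + 342650.53582 = 356497.51280

£356497.51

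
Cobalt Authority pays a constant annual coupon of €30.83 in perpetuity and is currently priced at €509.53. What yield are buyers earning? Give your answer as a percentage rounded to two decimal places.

P = C/r ⇒ r = C/P = €30.83/€509.53 = 0.060507

6.05%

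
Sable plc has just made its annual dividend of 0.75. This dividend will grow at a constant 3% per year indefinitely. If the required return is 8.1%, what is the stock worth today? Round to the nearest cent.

15.15

D₁ = D₀ × (1 + g) = 0.75 × 1.03 = 0.7725
Growing perpetuity: P = D₁ / (r − g) = 0.7725 / (0.081 − 0.03) = 15.15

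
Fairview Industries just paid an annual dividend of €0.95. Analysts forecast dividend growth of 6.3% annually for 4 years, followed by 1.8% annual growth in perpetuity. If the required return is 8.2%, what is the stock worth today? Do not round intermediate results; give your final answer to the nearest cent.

D_1 = 1.00985
D_2 = 1.07347
D_3 = 1.14110
D_4 = 1.21299
Terminal value at year 4: TV = D_4×(1+g_2)/(r−g_2) = 1.23482/0.064 = 19.29410
P_0 = D_1/(1+r)^1 + D_2/(1+r)^2 + D_3/(1+r)^3 + D_4/(1+r)^4 + TV/(1+r)^4
    = 0.93332 + 0.91693 + 0.90083 + 0.88501 + 14.07717 = 17.71326

€17.71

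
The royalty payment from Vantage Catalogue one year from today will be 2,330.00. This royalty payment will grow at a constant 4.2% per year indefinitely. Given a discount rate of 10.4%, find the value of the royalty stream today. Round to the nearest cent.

Growing perpetuity: P = D₁ / (r − g) = 2,330.0000 / (0.104 − 0.042) = 37,580.65

37580.65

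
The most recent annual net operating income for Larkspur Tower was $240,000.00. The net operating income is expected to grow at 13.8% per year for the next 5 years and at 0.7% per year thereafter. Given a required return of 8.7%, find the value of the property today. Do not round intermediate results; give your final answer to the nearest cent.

$5179244.23

D_1 = 273120.00000
D_2 = 310810.56000
D_3 = 353702.41728
D_4 = 402513.35086
D_5 = 458060.19328
Terminal value at year 5: TV = D_5×(1+g_2)/(r−g_2) = 461266.61464/0.08 = 5765832.68296
P_0 = D_1/(1+r)^1 + D_2/(1+r)^2 + D_3/(1+r)^3 + D_4/(1+r)^4 + D_5/(1+r)^5 + TV/(1+r)^5
    = 251260.34959 + 263049.01364 + 275390.77969 + 288311.59824 + 301838.63735 + 3799393.84764 = 5179244.22615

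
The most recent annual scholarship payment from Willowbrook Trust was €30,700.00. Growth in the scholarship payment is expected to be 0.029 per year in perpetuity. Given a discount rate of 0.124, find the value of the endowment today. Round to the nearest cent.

D₁ = D₀ × (1 + g) = €30,700.00 × 1.029 = €31,590.3000
Growing perpetuity: P = D₁ / (r − g) = €31,590.3000 / (0.124 − 0.029) = €332,529.47

€332529.47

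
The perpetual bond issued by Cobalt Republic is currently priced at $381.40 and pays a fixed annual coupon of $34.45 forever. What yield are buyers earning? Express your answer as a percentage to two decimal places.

P = C/r ⇒ r = C/P = $34.45/$381.40 = 0.090325

9.03%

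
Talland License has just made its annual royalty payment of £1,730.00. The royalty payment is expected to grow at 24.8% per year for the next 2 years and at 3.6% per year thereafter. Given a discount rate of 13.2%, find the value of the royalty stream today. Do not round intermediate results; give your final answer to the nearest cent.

D_1 = 2159.04000
D_2 = 2694.48192
Terminal value at year 2: TV = D_2×(1+g_2)/(r−g_2) = 2791.48327/0.096 = 29077.95072
P_0 = D_1/(1+r)^1 + D_2/(1+r)^2 + TV/(1+r)^2
    = 1907.27915 + 2102.72472 + 22691.90426 = 26701.90813

£26701.91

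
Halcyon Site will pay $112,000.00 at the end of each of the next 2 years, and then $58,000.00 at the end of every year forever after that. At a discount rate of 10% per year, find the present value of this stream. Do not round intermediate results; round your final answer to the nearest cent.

$673719.01

PV of 2-year annuity: $112,000.00 × [1 − (1+0.1)^−2] / 0.1 = 194380.16529
Perpetuity value at year 2: $58,000.00 / 0.1 = 580000.00000
PV of perpetuity: 580000.00000 / (1+0.1)^2 = 479338.84298
Total PV = 194380.16529 + 479338.84298 = 673719.00826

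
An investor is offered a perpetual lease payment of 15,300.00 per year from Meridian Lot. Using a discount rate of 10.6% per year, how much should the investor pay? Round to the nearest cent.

Level perpetuity: PV = C / r = 15,300.00 / 0.106 = 144,339.62

144339.62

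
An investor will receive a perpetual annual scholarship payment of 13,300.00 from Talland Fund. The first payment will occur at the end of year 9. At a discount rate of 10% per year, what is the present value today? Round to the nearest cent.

Value at end of year 8: C / r = 13,300.00 / 0.1 = 133,000.0000
Discount to today: PV = 133,000.0000 / (1 + 0.1)^8 = 133,000.0000 / 2.143589 = 62,045.48

62045.48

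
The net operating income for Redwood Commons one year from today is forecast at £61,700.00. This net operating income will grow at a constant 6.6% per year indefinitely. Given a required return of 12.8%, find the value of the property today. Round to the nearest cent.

£995161.29

Growing perpetuity: P = D₁ / (r − g) = £61,700.0000 / (0.128 − 0.066) = £995,161.29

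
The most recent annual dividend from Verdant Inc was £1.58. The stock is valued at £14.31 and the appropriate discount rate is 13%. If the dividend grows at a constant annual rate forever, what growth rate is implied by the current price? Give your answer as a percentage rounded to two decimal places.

P = D₀(1+g)/(r−g) ⇒ P(r−g) = D₀(1+g) ⇒ g(P+D₀) = P·r − D₀
g = (P·r − D₀)/(P + D₀) = (£14.31×0.13 − £1.58) / (£14.31 + £1.58) = 0.017640

1.76%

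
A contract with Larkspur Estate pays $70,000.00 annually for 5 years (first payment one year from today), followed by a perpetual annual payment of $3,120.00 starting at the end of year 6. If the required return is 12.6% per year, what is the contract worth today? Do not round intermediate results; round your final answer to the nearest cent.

$262308.43

PV of 5-year annuity: $70,000.00 × [1 − (1+0.126)^−5] / 0.126 = 248628.23905
Perpetuity value at year 5: $3,120.00 / 0.126 = 24761.90476
PV of perpetuity: 24761.90476 / (1+0.126)^5 = 13680.18896
Total PV = 248628.23905 + 13680.18896 = 262308.42802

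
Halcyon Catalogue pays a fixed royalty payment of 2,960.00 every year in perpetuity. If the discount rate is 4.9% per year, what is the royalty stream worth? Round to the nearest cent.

60408.16

Level perpetuity: PV = C / r = 2,960.00 / 0.049 = 60,408.16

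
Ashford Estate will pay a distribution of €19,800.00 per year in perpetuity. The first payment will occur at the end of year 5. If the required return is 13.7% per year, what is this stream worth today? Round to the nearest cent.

€86477.43

Value at end of year 4: C / r = €19,800.00 / 0.137 = €144,525.5474
Discount to today: PV = €144,525.5474 / (1 + 0.137)^4 = €144,525.5474 / 1.671252 = €86,477.43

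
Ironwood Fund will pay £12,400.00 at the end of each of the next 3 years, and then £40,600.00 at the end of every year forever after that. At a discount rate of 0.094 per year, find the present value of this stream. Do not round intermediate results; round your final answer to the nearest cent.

£361038.21

PV of 3-year annuity: £12,400.00 × [1 − (1+0.094)^−3] / 0.094 = 31165.63347
Perpetuity value at year 3: £40,600.00 / 0.094 = 431914.89362
PV of perpetuity: 431914.89362 / (1+0.094)^3 = 329872.57757
Total PV = 31165.63347 + 329872.57757 = 361038.21104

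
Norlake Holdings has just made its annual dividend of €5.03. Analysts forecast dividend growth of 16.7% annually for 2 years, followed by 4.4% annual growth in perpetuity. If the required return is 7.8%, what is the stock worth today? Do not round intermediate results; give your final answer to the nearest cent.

D_1 = 5.87001
D_2 = 6.85030
Terminal value at year 2: TV = D_2×(1+g_2)/(r−g_2) = 7.15171/0.034 = 210.34456
P_0 = D_1/(1+r)^1 + D_2/(1+r)^2 + TV/(1+r)^2
    = 5.44528 + 5.89484 + 181.00633 = 192.34645

€192.35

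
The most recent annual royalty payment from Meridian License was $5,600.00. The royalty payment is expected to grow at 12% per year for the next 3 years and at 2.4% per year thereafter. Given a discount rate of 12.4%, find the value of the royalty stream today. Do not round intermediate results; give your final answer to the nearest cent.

$73414.67

D_1 = 6272.00000
D_2 = 7024.64000
D_3 = 7867.59680
Terminal value at year 3: TV = D_3×(1+g_2)/(r−g_2) = 8056.41912/0.1 = 80564.19123
P_0 = D_1/(1+r)^1 + D_2/(1+r)^2 + D_3/(1+r)^3 + TV/(1+r)^3
    = 5580.07117 + 5560.21327 + 5540.42603 + 56733.96259 = 73414.67307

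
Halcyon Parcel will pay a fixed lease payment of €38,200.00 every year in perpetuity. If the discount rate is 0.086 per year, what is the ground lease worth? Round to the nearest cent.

€444186.05

Level perpetuity: PV = C / r = €38,200.00 / 0.086 = €444,186.05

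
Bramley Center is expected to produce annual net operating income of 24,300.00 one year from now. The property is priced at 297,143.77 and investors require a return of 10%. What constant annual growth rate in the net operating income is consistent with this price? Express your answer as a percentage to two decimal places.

1.82%

P = D₁/(r−g) ⇒ g = r − D₁/P = 0.1 − 24,300.00/297,143.77 = 0.018221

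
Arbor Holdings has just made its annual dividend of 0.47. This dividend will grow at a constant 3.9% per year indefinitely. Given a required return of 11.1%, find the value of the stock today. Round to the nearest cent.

D₁ = D₀ × (1 + g) = 0.47 × 1.039 = 0.4883
Growing perpetuity: P = D₁ / (r − g) = 0.4883 / (0.111 − 0.039) = 6.78

6.78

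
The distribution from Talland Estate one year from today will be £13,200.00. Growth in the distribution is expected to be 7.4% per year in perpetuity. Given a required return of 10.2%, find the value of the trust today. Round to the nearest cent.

£471428.57

Growing perpetuity: P = D₁ / (r − g) = £13,200.0000 / (0.102 − 0.074) = £471,428.57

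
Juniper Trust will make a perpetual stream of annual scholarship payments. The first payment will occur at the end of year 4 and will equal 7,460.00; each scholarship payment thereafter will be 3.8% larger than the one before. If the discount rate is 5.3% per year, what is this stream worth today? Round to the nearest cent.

425953.76

Value at end of year 3: C₁ / (r − g) = 7,460.00 / (0.053 − 0.038) = 497,333.3333
Discount to today: PV = 497,333.3333 / (1 + 0.053)^3 = 497,333.3333 / 1.167576 = 425,953.76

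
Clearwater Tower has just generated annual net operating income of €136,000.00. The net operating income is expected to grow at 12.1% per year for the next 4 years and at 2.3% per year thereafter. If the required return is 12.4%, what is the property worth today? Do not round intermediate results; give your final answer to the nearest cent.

€1903237.05

D_1 = 152456.00000
D_2 = 170903.17600
D_3 = 191582.46030
D_4 = 214763.93799
Terminal value at year 4: TV = D_4×(1+g_2)/(r−g_2) = 219703.50857/0.101 = 2175282.26303
P_0 = D_1/(1+r)^1 + D_2/(1+r)^2 + D_3/(1+r)^3 + D_4/(1+r)^4 + TV/(1+r)^4
    = 135637.01068 + 135274.99019 + 134913.93594 + 134553.84536 + 1362857.26542 = 1903237.04759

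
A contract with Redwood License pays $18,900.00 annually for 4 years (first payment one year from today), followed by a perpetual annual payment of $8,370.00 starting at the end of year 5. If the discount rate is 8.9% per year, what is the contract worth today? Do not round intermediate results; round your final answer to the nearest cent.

$128234.21

PV of 4-year annuity: $18,900.00 × [1 − (1+0.089)^−4] / 0.089 = 61365.34603
Perpetuity value at year 4: $8,370.00 / 0.089 = 94044.94382
PV of perpetuity: 94044.94382 / (1+0.089)^4 = 66868.86201
Total PV = 61365.34603 + 66868.86201 = 128234.20804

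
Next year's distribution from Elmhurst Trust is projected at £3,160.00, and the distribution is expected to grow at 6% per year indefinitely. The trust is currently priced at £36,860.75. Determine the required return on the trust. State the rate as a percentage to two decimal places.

P = D₁/(r − g) ⇒ r = D₁/P + g = £3,160.0000/£36,860.75 + 0.06 = 0.085728 + 0.06 = 0.145728

14.57%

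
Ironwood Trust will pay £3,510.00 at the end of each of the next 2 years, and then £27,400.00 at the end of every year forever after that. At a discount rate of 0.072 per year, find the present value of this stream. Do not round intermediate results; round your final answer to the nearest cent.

£337481.44

PV of 2-year annuity: £3,510.00 × [1 − (1+0.072)^−2] / 0.072 = 6328.59490
Perpetuity value at year 2: £27,400.00 / 0.072 = 380555.55556
PV of perpetuity: 380555.55556 / (1+0.072)^2 = 331152.84894
Total PV = 6328.59490 + 331152.84894 = 337481.44384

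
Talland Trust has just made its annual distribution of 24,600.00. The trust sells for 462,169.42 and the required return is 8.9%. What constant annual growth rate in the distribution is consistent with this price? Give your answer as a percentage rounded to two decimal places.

P = D₀(1+g)/(r−g) ⇒ P(r−g) = D₀(1+g) ⇒ g(P+D₀) = P·r − D₀
g = (P·r − D₀)/(P + D₀) = (462,169.42×0.089 − 24,600.00) / (462,169.42 + 24,600.00) = 0.033965

3.40%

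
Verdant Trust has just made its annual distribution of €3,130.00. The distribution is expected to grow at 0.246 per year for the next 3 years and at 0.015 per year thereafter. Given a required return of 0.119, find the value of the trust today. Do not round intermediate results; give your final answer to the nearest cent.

€53860.89

D_1 = 3899.98000
D_2 = 4859.37508
D_3 = 6054.78135
Terminal value at year 3: TV = D_3×(1+g_2)/(r−g_2) = 6145.60307/0.104 = 59092.33721
P_0 = D_1/(1+r)^1 + D_2/(1+r)^2 + D_3/(1+r)^3 + TV/(1+r)^3
    = 3485.23682 + 3880.79095 + 4321.23818 + 42173.62265 = 53860.88861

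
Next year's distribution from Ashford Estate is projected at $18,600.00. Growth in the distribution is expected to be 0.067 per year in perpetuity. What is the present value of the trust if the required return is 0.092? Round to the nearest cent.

$744000.00

Growing perpetuity: P = D₁ / (r − g) = $18,600.0000 / (0.092 − 0.067) = $744,000.00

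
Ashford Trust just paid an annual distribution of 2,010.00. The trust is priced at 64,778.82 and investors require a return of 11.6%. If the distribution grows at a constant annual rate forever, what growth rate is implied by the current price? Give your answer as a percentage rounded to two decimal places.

P = D₀(1+g)/(r−g) ⇒ P(r−g) = D₀(1+g) ⇒ g(P+D₀) = P·r − D₀
g = (P·r − D₀)/(P + D₀) = (64,778.82×0.116 − 2,010.00) / (64,778.82 + 2,010.00) = 0.082414

8.24%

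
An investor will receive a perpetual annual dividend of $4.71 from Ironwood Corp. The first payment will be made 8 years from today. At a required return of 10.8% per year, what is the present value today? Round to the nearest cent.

Value at end of year 7: C / r = $4.71 / 0.108 = $43.6111
Discount to today: PV = $43.6111 / (1 + 0.108)^7 = $43.6111 / 2.050115 = $21.27

$21.27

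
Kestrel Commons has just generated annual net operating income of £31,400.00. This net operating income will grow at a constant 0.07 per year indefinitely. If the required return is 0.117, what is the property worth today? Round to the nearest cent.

£714851.06

D₁ = D₀ × (1 + g) = £31,400.00 × 1.07 = £33,598.0000
Growing perpetuity: P = D₁ / (r − g) = £33,598.0000 / (0.117 − 0.07) = £714,851.06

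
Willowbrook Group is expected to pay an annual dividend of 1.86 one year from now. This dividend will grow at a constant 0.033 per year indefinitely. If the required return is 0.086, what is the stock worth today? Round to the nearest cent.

Growing perpetuity: P = D₁ / (r − g) = 1.8600 / (0.086 − 0.033) = 35.09

35.09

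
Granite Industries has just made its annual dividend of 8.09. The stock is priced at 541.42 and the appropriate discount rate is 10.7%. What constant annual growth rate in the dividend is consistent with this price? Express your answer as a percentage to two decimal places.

9.07%

P = D₀(1+g)/(r−g) ⇒ P(r−g) = D₀(1+g) ⇒ g(P+D₀) = P·r − D₀
g = (P·r − D₀)/(P + D₀) = (541.42×0.107 − 8.09) / (541.42 + 8.09) = 0.090703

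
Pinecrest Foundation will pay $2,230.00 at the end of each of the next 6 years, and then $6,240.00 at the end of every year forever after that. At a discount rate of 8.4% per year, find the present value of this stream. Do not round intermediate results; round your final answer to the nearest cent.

$55970.78

PV of 6-year annuity: $2,230.00 × [1 − (1+0.084)^−6] / 0.084 = 10185.11060
Perpetuity value at year 6: $6,240.00 / 0.084 = 74285.71429
PV of perpetuity: 74285.71429 / (1+0.084)^6 = 45785.67386
Total PV = 10185.11060 + 45785.67386 = 55970.78446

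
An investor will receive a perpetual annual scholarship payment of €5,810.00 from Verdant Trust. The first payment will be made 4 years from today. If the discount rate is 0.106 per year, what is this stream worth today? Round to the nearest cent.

€40513.98

Value at end of year 3: C / r = €5,810.00 / 0.106 = €54,811.3208
Discount to today: PV = €54,811.3208 / (1 + 0.106)^3 = €54,811.3208 / 1.352899 = €40,513.98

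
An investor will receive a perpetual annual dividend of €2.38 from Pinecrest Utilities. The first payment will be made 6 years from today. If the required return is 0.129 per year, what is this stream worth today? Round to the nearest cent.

€10.06

Value at end of year 5: C / r = €2.38 / 0.129 = €18.4496
Discount to today: PV = €18.4496 / (1 + 0.129)^5 = €18.4496 / 1.834297 = €10.06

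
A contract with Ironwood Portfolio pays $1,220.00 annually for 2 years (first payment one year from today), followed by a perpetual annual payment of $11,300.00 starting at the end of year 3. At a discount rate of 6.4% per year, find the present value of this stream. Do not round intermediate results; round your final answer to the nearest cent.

PV of 2-year annuity: $1,220.00 × [1 − (1+0.064)^−2] / 0.064 = 2224.26367
Perpetuity value at year 2: $11,300.00 / 0.064 = 176562.50000
PV of perpetuity: 176562.50000 / (1+0.064)^2 = 155960.71358
Total PV = 2224.26367 + 155960.71358 = 158184.97725

$158184.98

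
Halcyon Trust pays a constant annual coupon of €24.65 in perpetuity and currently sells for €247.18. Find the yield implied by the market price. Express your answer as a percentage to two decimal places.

P = C/r ⇒ r = C/P = €24.65/€247.18 = 0.099725

9.97%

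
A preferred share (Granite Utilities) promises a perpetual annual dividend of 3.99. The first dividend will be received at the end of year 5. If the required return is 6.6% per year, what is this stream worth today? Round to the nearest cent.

Value at end of year 4: C / r = 3.99 / 0.066 = 60.4545
Discount to today: PV = 60.4545 / (1 + 0.066)^4 = 60.4545 / 1.291305 = 46.82

46.82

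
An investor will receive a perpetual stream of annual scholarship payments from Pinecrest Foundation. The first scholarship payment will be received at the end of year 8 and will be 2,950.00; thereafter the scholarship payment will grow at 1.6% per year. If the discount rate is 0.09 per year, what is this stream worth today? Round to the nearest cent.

21807.45

Value at end of year 7: C₁ / (r − g) = 2,950.00 / (0.09 − 0.016) = 39,864.8649
Discount to today: PV = 39,864.8649 / (1 + 0.09)^7 = 39,864.8649 / 1.828039 = 21,807.45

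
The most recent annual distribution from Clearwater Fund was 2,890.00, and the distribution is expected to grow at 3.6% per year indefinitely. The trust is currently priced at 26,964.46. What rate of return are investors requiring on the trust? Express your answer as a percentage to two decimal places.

14.70%

D₁ = 2,890.00 × 1.036 = 2,994.0400
P = D₁/(r − g) ⇒ r = D₁/P + g = 2,994.0400/26,964.46 + 0.036 = 0.111037 + 0.036 = 0.147037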